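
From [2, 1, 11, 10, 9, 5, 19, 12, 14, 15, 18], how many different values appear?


List all unique values:
Distinct values: [1, 2, 5, 9, 10, 11, 12, 14, 15, 18, 19]
Count = 11
Final answer: 11


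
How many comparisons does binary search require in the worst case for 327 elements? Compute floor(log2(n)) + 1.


Binary search halves the search space each step.
Maximum comparisons = floor(log2(327)) + 1
log2(327) = 8.3531
floor(log2(327)) = 8, so 8 + 1 = 9
Final answer: 9


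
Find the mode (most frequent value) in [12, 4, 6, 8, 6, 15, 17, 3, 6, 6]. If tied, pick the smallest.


Count the frequency of each value:
  3 appears 1 time(s)
  4 appears 1 time(s)
  6 appears 4 time(s)
  8 appears 1 time(s)
  12 appears 1 time(s)
  15 appears 1 time(s)
  17 appears 1 time(s)
Maximum frequency is 4.
Only 6 reaches that frequency, so it is the mode.
Final answer: 6


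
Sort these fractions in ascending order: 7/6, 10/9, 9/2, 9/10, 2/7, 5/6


Convert to decimal for comparison:
  7/6 = 1.1667
  10/9 = 1.1111
  9/2 = 4.5
  9/10 = 0.9
  2/7 = 0.2857
  5/6 = 0.8333
Decimals in increasing order: 0.2857 < 0.8333 < 0.9 < 1.1111 < 1.1667 < 4.5
Writing each back as its fraction gives the sorted order.
Final answer: 2/7, 5/6, 9/10, 10/9, 7/6, 9/2


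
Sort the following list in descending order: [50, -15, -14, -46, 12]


Original list: [50, -15, -14, -46, 12]
Repeatedly take the largest remaining element:
  Remaining [50, -15, -14, -46, 12] -> largest is 50
  Remaining [-15, -14, -46, 12] -> largest is 12
  Remaining [-15, -14, -46] -> largest is -14
  Remaining [-15, -46] -> largest is -15
  Remaining [-46] -> largest is -46
Collecting the picks in order gives the descending list.
Final answer: [50, 12, -14, -15, -46]


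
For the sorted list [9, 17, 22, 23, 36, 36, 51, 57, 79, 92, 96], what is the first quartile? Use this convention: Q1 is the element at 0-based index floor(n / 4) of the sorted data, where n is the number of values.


The list has n = 11 elements.
Q1 index = floor(11 / 4) = floor(2.75) = 2
Counting from index 0 in the sorted data, the element at index 2 is 22.
Final answer: 22


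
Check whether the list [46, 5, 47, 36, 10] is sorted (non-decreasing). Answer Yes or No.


Check consecutive pairs:
  46 <= 5? False
  5 <= 47? True
  47 <= 36? False
  36 <= 10? False
3 consecutive pair(s) are out of order, so the list is not sorted.
Final answer: No


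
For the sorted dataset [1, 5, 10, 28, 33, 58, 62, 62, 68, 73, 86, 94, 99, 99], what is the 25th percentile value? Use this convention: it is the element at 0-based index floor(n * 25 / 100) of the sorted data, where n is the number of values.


The dataset has n = 14 elements.
Index = floor(14 * 25 / 100) = floor(350 / 100) = floor(3.5) = 3
Counting from index 0 in the sorted data, the element at index 3 is 28.
Final answer: 28


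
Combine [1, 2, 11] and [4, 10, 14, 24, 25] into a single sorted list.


List A: [1, 2, 11]
List B: [4, 10, 14, 24, 25]
Repeatedly compare the front elements and take the smaller:
  1 vs 4 -> take 1
  2 vs 4 -> take 2
  11 vs 4 -> take 4
  11 vs 10 -> take 10
  11 vs 14 -> take 11
  A is exhausted; append the rest of B: [14, 24, 25]
Final answer: [1, 2, 4, 10, 11, 14, 24, 25]


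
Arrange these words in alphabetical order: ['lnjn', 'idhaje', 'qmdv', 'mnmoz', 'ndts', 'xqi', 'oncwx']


Compare strings character by character (the first differing letter decides):
  'idhaje' < 'lnjn' since 'i' < 'l' at position 1
  'lnjn' < 'mnmoz' since 'l' < 'm' at position 1
  'mnmoz' < 'ndts' since 'm' < 'n' at position 1
  'ndts' < 'oncwx' since 'n' < 'o' at position 1
  'oncwx' < 'qmdv' since 'o' < 'q' at position 1
  'qmdv' < 'xqi' since 'q' < 'x' at position 1
Chaining these comparisons gives the alphabetical order.
Final answer: ['idhaje', 'lnjn', 'mnmoz', 'ndts', 'oncwx', 'qmdv', 'xqi']


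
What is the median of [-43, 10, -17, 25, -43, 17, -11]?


First, sort the list: [-43, -43, -17, -11, 10, 17, 25]
The list has 7 elements (odd count).
The middle index is 3 (0-based), and the element there is -11.
Final answer: -11


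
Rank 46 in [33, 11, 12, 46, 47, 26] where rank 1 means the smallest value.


Sort ascending: [11, 12, 26, 33, 46, 47]
Find 46 in the sorted list.
46 is at position 5 (1-indexed).
Final answer: 5


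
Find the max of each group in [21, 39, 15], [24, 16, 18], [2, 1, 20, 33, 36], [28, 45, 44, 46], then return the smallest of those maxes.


Find max of each group:
  Group 1: [21, 39, 15] -> max = 39
  Group 2: [24, 16, 18] -> max = 24
  Group 3: [2, 1, 20, 33, 36] -> max = 36
  Group 4: [28, 45, 44, 46] -> max = 46
Maxes: [39, 24, 36, 46]
Minimum of maxes = 24
Final answer: 24


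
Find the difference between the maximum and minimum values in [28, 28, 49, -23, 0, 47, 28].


Maximum value: 49
Minimum value: -23
Range = 49 - (-23) = 72
Final answer: 72


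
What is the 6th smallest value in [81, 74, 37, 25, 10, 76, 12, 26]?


Sort ascending: [10, 12, 25, 26, 37, 74, 76, 81]
The 6th element (1-indexed) is at index 5.
Value = 74
Final answer: 74


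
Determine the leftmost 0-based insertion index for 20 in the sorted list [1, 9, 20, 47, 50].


List is sorted: [1, 9, 20, 47, 50]
We need the leftmost position where 20 can be inserted, i.e. the first index whose element is >= 20 (or the end of the list if none is).
Binary search with low=0, high=5 (0-based indices):
  low=0, high=5, mid=2: a[2]=20 >= 20, so high = 2
  low=0, high=2, mid=1: a[1]=9 < 20, so low = 2
Now low = high = 2, so the insertion index is 2.
Final answer: 2


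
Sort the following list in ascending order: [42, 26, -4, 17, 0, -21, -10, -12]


Original list: [42, 26, -4, 17, 0, -21, -10, -12]
Repeatedly take the smallest remaining element:
  Remaining [42, 26, -4, 17, 0, -21, -10, -12] -> smallest is -21
  Remaining [42, 26, -4, 17, 0, -10, -12] -> smallest is -12
  Remaining [42, 26, -4, 17, 0, -10] -> smallest is -10
  Remaining [42, 26, -4, 17, 0] -> smallest is -4
  Remaining [42, 26, 17, 0] -> smallest is 0
  Remaining [42, 26, 17] -> smallest is 17
  Remaining [42, 26] -> smallest is 26
  Remaining [42] -> smallest is 42
Collecting the picks in order gives the sorted list.
Final answer: [-21, -12, -10, -4, 0, 17, 26, 42]


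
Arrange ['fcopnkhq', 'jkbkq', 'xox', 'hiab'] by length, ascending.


Compute lengths:
  'fcopnkhq' has length 8
  'jkbkq' has length 5
  'xox' has length 3
  'hiab' has length 4
Lengths in increasing order: 3 < 4 < 5 < 8
Listing the words in that order gives the answer.
Final answer: ['xox', 'hiab', 'jkbkq', 'fcopnkhq']


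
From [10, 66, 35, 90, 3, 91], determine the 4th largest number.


Sort descending: [91, 90, 66, 35, 10, 3]
The 4th element (1-indexed) is at index 3.
Value = 35
Final answer: 35


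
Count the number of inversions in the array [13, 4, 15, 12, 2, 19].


For each element, count the later elements that are smaller than it:
  13 (index 0): smaller elements after it = [4, 12, 2] -> 3
  4 (index 1): smaller elements after it = [2] -> 1
  15 (index 2): smaller elements after it = [12, 2] -> 2
  12 (index 3): smaller elements after it = [2] -> 1
  2 (index 4): smaller elements after it = [] -> 0
Total inversions = 3 + 1 + 2 + 1 + 0 = 7
Final answer: 7


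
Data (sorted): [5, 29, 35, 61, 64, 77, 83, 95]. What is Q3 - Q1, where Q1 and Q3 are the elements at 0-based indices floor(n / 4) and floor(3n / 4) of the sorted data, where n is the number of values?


The data has n = 8 elements.
Q1 index = floor(8 / 4) = floor(2) = 2; Q3 index = floor(3 * 8 / 4) = floor(6) = 6
Q1 = element at index 2 = 35
Q3 = element at index 6 = 83
IQR = 83 - 35 = 48
Final answer: 48


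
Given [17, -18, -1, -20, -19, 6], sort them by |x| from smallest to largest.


Compute absolute values:
  |17| = 17
  |-18| = 18
  |-1| = 1
  |-20| = 20
  |-19| = 19
  |6| = 6
Absolute values in increasing order: 1 < 6 < 17 < 18 < 19 < 20
Listing the original numbers in that order gives the answer.
Final answer: [-1, 6, 17, -18, -19, -20]


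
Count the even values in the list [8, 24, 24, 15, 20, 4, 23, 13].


Check each element:
  8 is even
  24 is even
  24 is even
  15 is odd
  20 is even
  4 is even
  23 is odd
  13 is odd
Evens: [8, 24, 24, 20, 4]
Count of evens = 5
Final answer: 5


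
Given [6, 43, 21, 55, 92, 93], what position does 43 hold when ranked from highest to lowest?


Sort descending: [93, 92, 55, 43, 21, 6]
Find 43 in the sorted list.
43 is at position 4.
Final answer: 4


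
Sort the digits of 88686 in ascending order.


The number 88686 has digits: 8, 8, 6, 8, 6
Sorted: 6, 6, 8, 8, 8
Joining the sorted digits gives the result.
Final answer: 66888


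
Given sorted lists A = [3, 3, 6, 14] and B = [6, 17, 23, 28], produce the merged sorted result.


List A: [3, 3, 6, 14]
List B: [6, 17, 23, 28]
Repeatedly compare the front elements and take the smaller:
  3 vs 6 -> take 3
  3 vs 6 -> take 3
  6 vs 6 -> take 6
  14 vs 6 -> take 6
  14 vs 17 -> take 14
  A is exhausted; append the rest of B: [17, 23, 28]
Final answer: [3, 3, 6, 6, 14, 17, 23, 28]


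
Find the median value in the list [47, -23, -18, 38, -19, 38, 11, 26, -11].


First, sort the list: [-23, -19, -18, -11, 11, 26, 38, 38, 47]
The list has 9 elements (odd count).
The middle index is 4 (0-based), and the element there is 11.
Final answer: 11


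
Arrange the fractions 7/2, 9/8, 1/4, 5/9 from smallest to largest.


Convert to decimal for comparison:
  7/2 = 3.5
  9/8 = 1.125
  1/4 = 0.25
  5/9 = 0.5556
Decimals in increasing order: 0.25 < 0.5556 < 1.125 < 3.5
Writing each back as its fraction gives the sorted order.
Final answer: 1/4, 5/9, 9/8, 7/2


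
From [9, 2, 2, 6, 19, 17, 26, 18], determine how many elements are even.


Check each element:
  9 is odd
  2 is even
  2 is even
  6 is even
  19 is odd
  17 is odd
  26 is even
  18 is even
Evens: [2, 2, 6, 26, 18]
Count of evens = 5
Final answer: 5


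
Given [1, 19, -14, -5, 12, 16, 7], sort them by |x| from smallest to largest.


Compute absolute values:
  |1| = 1
  |19| = 19
  |-14| = 14
  |-5| = 5
  |12| = 12
  |16| = 16
  |7| = 7
Absolute values in increasing order: 1 < 5 < 7 < 12 < 14 < 16 < 19
Listing the original numbers in that order gives the answer.
Final answer: [1, -5, 7, 12, -14, 16, 19]


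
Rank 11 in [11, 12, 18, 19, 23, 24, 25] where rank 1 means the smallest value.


Sort ascending: [11, 12, 18, 19, 23, 24, 25]
Find 11 in the sorted list.
11 is at position 1 (1-indexed).
Final answer: 1


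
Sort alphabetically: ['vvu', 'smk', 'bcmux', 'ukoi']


Compare strings character by character (the first differing letter decides):
  'bcmux' < 'smk' since 'b' < 's' at position 1
  'smk' < 'ukoi' since 's' < 'u' at position 1
  'ukoi' < 'vvu' since 'u' < 'v' at position 1
Chaining these comparisons gives the alphabetical order.
Final answer: ['bcmux', 'smk', 'ukoi', 'vvu']


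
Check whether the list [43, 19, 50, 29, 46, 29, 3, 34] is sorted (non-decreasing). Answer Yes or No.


Check consecutive pairs:
  43 <= 19? False
  19 <= 50? True
  50 <= 29? False
  29 <= 46? True
  46 <= 29? False
  29 <= 3? False
  3 <= 34? True
4 consecutive pair(s) are out of order, so the list is not sorted.
Final answer: No


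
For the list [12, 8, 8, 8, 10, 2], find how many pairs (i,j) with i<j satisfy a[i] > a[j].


For each element, count the later elements that are smaller than it:
  12 (index 0): smaller elements after it = [8, 8, 8, 10, 2] -> 5
  8 (index 1): smaller elements after it = [2] -> 1
  8 (index 2): smaller elements after it = [2] -> 1
  8 (index 3): smaller elements after it = [2] -> 1
  10 (index 4): smaller elements after it = [2] -> 1
Total inversions = 5 + 1 + 1 + 1 + 1 = 9
Final answer: 9


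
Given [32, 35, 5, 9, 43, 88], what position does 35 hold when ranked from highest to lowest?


Sort descending: [88, 43, 35, 32, 9, 5]
Find 35 in the sorted list.
35 is at position 3.
Final answer: 3


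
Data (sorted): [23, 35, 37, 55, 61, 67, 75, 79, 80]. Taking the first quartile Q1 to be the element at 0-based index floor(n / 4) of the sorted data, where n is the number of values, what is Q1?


The list has n = 9 elements.
Q1 index = floor(9 / 4) = floor(2.25) = 2
Counting from index 0 in the sorted data, the element at index 2 is 37.
Final answer: 37


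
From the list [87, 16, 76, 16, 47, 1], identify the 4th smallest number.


Sort ascending: [1, 16, 16, 47, 76, 87]
The 4th element (1-indexed) is at index 3.
Value = 47
Final answer: 47


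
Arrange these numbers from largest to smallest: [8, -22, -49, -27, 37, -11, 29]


Original list: [8, -22, -49, -27, 37, -11, 29]
Repeatedly take the largest remaining element:
  Remaining [8, -22, -49, -27, 37, -11, 29] -> largest is 37
  Remaining [8, -22, -49, -27, -11, 29] -> largest is 29
  Remaining [8, -22, -49, -27, -11] -> largest is 8
  Remaining [-22, -49, -27, -11] -> largest is -11
  Remaining [-22, -49, -27] -> largest is -22
  Remaining [-49, -27] -> largest is -27
  Remaining [-49] -> largest is -49
Collecting the picks in order gives the descending list.
Final answer: [37, 29, 8, -11, -22, -27, -49]


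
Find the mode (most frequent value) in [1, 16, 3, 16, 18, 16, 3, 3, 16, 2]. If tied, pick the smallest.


Count the frequency of each value:
  1 appears 1 time(s)
  2 appears 1 time(s)
  3 appears 3 time(s)
  16 appears 4 time(s)
  18 appears 1 time(s)
Maximum frequency is 4.
Only 16 reaches that frequency, so it is the mode.
Final answer: 16


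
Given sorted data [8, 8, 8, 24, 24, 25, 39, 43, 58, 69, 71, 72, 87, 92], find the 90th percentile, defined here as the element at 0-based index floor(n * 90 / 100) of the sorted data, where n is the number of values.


The dataset has n = 14 elements.
Index = floor(14 * 90 / 100) = floor(1260 / 100) = floor(12.6) = 12
Counting from index 0 in the sorted data, the element at index 12 is 87.
Final answer: 87


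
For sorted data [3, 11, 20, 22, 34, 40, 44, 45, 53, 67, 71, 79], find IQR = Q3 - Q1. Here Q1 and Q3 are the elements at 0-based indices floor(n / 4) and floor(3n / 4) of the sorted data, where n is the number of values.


The data has n = 12 elements.
Q1 index = floor(12 / 4) = floor(3) = 3; Q3 index = floor(3 * 12 / 4) = floor(9) = 9
Q1 = element at index 3 = 22
Q3 = element at index 9 = 67
IQR = 67 - 22 = 45
Final answer: 45


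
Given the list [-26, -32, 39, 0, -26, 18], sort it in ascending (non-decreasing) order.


Original list: [-26, -32, 39, 0, -26, 18]
Repeatedly take the smallest remaining element:
  Remaining [-26, -32, 39, 0, -26, 18] -> smallest is -32
  Remaining [-26, 39, 0, -26, 18] -> smallest is -26
  Remaining [39, 0, -26, 18] -> smallest is -26
  Remaining [39, 0, 18] -> smallest is 0
  Remaining [39, 18] -> smallest is 18
  Remaining [39] -> smallest is 39
Collecting the picks in order gives the sorted list.
Final answer: [-32, -26, -26, 0, 18, 39]


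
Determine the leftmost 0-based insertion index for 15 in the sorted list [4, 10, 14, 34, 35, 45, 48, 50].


List is sorted: [4, 10, 14, 34, 35, 45, 48, 50]
We need the leftmost position where 15 can be inserted, i.e. the first index whose element is >= 15 (or the end of the list if none is).
Binary search with low=0, high=8 (0-based indices):
  low=0, high=8, mid=4: a[4]=35 >= 15, so high = 4
  low=0, high=4, mid=2: a[2]=14 < 15, so low = 3
  low=3, high=4, mid=3: a[3]=34 >= 15, so high = 3
Now low = high = 3, so the insertion index is 3.
Final answer: 3


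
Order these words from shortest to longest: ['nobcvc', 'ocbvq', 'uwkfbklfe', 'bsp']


Compute lengths:
  'nobcvc' has length 6
  'ocbvq' has length 5
  'uwkfbklfe' has length 9
  'bsp' has length 3
Lengths in increasing order: 3 < 5 < 6 < 9
Listing the words in that order gives the answer.
Final answer: ['bsp', 'ocbvq', 'nobcvc', 'uwkfbklfe']


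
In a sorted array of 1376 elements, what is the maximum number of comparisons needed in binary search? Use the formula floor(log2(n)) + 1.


Binary search halves the search space each step.
Maximum comparisons = floor(log2(1376)) + 1
log2(1376) = 10.4263
floor(log2(1376)) = 10, so 10 + 1 = 11
Final answer: 11


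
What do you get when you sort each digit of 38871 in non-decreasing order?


The number 38871 has digits: 3, 8, 8, 7, 1
Sorted: 1, 3, 7, 8, 8
Joining the sorted digits gives the result.
Final answer: 13788


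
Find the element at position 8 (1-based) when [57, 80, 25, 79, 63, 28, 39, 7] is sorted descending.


Sort descending: [80, 79, 63, 57, 39, 28, 25, 7]
The 8th element (1-indexed) is at index 7.
Value = 7
Final answer: 7


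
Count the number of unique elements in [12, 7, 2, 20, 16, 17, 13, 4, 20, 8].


List all unique values:
Distinct values: [2, 4, 7, 8, 12, 13, 16, 17, 20]
Count = 9
Final answer: 9


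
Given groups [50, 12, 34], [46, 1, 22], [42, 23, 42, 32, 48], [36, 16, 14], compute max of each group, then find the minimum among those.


Find max of each group:
  Group 1: [50, 12, 34] -> max = 50
  Group 2: [46, 1, 22] -> max = 46
  Group 3: [42, 23, 42, 32, 48] -> max = 48
  Group 4: [36, 16, 14] -> max = 36
Maxes: [50, 46, 48, 36]
Minimum of maxes = 36
Final answer: 36


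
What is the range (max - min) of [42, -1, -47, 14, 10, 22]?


Maximum value: 42
Minimum value: -47
Range = 42 - (-47) = 89
Final answer: 89


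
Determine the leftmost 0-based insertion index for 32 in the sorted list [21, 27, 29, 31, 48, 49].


List is sorted: [21, 27, 29, 31, 48, 49]
We need the leftmost position where 32 can be inserted, i.e. the first index whose element is >= 32 (or the end of the list if none is).
Binary search with low=0, high=6 (0-based indices):
  low=0, high=6, mid=3: a[3]=31 < 32, so low = 4
  low=4, high=6, mid=5: a[5]=49 >= 32, so high = 5
  low=4, high=5, mid=4: a[4]=48 >= 32, so high = 4
Now low = high = 4, so the insertion index is 4.
Final answer: 4


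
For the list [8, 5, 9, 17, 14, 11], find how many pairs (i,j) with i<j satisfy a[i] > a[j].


For each element, count the later elements that are smaller than it:
  8 (index 0): smaller elements after it = [5] -> 1
  5 (index 1): smaller elements after it = [] -> 0
  9 (index 2): smaller elements after it = [] -> 0
  17 (index 3): smaller elements after it = [14, 11] -> 2
  14 (index 4): smaller elements after it = [11] -> 1
Total inversions = 1 + 0 + 0 + 2 + 1 = 4
Final answer: 4


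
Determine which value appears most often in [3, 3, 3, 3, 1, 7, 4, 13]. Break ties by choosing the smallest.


Count the frequency of each value:
  1 appears 1 time(s)
  3 appears 4 time(s)
  4 appears 1 time(s)
  7 appears 1 time(s)
  13 appears 1 time(s)
Maximum frequency is 4.
Only 3 reaches that frequency, so it is the mode.
Final answer: 3


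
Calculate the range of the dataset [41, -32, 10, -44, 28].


Maximum value: 41
Minimum value: -44
Range = 41 - (-44) = 85
Final answer: 85


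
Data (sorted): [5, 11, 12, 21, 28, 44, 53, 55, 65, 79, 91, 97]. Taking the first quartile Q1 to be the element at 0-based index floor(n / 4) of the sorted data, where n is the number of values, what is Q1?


The list has n = 12 elements.
Q1 index = floor(12 / 4) = floor(3) = 3
Counting from index 0 in the sorted data, the element at index 3 is 21.
Final answer: 21


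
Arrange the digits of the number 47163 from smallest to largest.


The number 47163 has digits: 4, 7, 1, 6, 3
Sorted: 1, 3, 4, 6, 7
Joining the sorted digits gives the result.
Final answer: 13467


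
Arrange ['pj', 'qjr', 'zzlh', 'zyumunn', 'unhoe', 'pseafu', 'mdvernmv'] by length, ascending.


Compute lengths:
  'pj' has length 2
  'qjr' has length 3
  'zzlh' has length 4
  'zyumunn' has length 7
  'unhoe' has length 5
  'pseafu' has length 6
  'mdvernmv' has length 8
Lengths in increasing order: 2 < 3 < 4 < 5 < 6 < 7 < 8
Listing the words in that order gives the answer.
Final answer: ['pj', 'qjr', 'zzlh', 'unhoe', 'pseafu', 'zyumunn', 'mdvernmv']


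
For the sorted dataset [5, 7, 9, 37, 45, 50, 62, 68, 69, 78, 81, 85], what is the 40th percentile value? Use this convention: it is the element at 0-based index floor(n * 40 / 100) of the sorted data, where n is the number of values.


The dataset has n = 12 elements.
Index = floor(12 * 40 / 100) = floor(480 / 100) = floor(4.8) = 4
Counting from index 0 in the sorted data, the element at index 4 is 45.
Final answer: 45


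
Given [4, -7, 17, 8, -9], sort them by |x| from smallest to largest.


Compute absolute values:
  |4| = 4
  |-7| = 7
  |17| = 17
  |8| = 8
  |-9| = 9
Absolute values in increasing order: 4 < 7 < 8 < 9 < 17
Listing the original numbers in that order gives the answer.
Final answer: [4, -7, 8, -9, 17]


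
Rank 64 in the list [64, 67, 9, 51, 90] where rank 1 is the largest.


Sort descending: [90, 67, 64, 51, 9]
Find 64 in the sorted list.
64 is at position 3.
Final answer: 3


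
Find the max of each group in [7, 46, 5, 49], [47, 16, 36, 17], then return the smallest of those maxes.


Find max of each group:
  Group 1: [7, 46, 5, 49] -> max = 49
  Group 2: [47, 16, 36, 17] -> max = 47
Maxes: [49, 47]
Minimum of maxes = 47
Final answer: 47


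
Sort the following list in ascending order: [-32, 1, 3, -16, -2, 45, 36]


Original list: [-32, 1, 3, -16, -2, 45, 36]
Repeatedly take the smallest remaining element:
  Remaining [-32, 1, 3, -16, -2, 45, 36] -> smallest is -32
  Remaining [1, 3, -16, -2, 45, 36] -> smallest is -16
  Remaining [1, 3, -2, 45, 36] -> smallest is -2
  Remaining [1, 3, 45, 36] -> smallest is 1
  Remaining [3, 45, 36] -> smallest is 3
  Remaining [45, 36] -> smallest is 36
  Remaining [45] -> smallest is 45
Collecting the picks in order gives the sorted list.
Final answer: [-32, -16, -2, 1, 3, 36, 45]


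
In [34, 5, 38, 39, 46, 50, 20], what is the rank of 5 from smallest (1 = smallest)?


Sort ascending: [5, 20, 34, 38, 39, 46, 50]
Find 5 in the sorted list.
5 is at position 1 (1-indexed).
Final answer: 1


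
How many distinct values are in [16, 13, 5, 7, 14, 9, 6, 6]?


List all unique values:
Distinct values: [5, 6, 7, 9, 13, 14, 16]
Count = 7
Final answer: 7


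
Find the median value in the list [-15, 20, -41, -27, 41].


First, sort the list: [-41, -27, -15, 20, 41]
The list has 5 elements (odd count).
The middle index is 2 (0-based), and the element there is -15.
Final answer: -15


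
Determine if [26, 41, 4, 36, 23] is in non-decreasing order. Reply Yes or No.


Check consecutive pairs:
  26 <= 41? True
  41 <= 4? False
  4 <= 36? True
  36 <= 23? False
2 consecutive pair(s) are out of order, so the list is not sorted.
Final answer: No


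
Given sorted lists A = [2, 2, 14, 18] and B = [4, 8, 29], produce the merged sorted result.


List A: [2, 2, 14, 18]
List B: [4, 8, 29]
Repeatedly compare the front elements and take the smaller:
  2 vs 4 -> take 2
  2 vs 4 -> take 2
  14 vs 4 -> take 4
  14 vs 8 -> take 8
  14 vs 29 -> take 14
  18 vs 29 -> take 18
  A is exhausted; append the rest of B: [29]
Final answer: [2, 2, 4, 8, 14, 18, 29]


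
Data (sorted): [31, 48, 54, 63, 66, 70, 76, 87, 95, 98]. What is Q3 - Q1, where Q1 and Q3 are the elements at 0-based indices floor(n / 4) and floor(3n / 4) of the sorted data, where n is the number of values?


The data has n = 10 elements.
Q1 index = floor(10 / 4) = floor(2.5) = 2; Q3 index = floor(3 * 10 / 4) = floor(7.5) = 7
Q1 = element at index 2 = 54
Q3 = element at index 7 = 87
IQR = 87 - 54 = 33
Final answer: 33


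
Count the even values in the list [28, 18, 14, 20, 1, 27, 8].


Check each element:
  28 is even
  18 is even
  14 is even
  20 is even
  1 is odd
  27 is odd
  8 is even
Evens: [28, 18, 14, 20, 8]
Count of evens = 5
Final answer: 5


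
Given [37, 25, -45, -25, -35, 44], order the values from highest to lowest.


Original list: [37, 25, -45, -25, -35, 44]
Repeatedly take the largest remaining element:
  Remaining [37, 25, -45, -25, -35, 44] -> largest is 44
  Remaining [37, 25, -45, -25, -35] -> largest is 37
  Remaining [25, -45, -25, -35] -> largest is 25
  Remaining [-45, -25, -35] -> largest is -25
  Remaining [-45, -35] -> largest is -35
  Remaining [-45] -> largest is -45
Collecting the picks in order gives the descending list.
Final answer: [44, 37, 25, -25, -35, -45]


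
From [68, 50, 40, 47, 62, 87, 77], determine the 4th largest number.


Sort descending: [87, 77, 68, 62, 50, 47, 40]
The 4th element (1-indexed) is at index 3.
Value = 62
Final answer: 62


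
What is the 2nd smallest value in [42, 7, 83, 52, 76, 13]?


Sort ascending: [7, 13, 42, 52, 76, 83]
The 2nd element (1-indexed) is at index 1.
Value = 13
Final answer: 13


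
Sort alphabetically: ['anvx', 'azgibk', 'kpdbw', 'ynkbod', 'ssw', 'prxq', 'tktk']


Compare strings character by character (the first differing letter decides):
  'anvx' < 'azgibk' since 'n' < 'z' at position 2
  'azgibk' < 'kpdbw' since 'a' < 'k' at position 1
  'kpdbw' < 'prxq' since 'k' < 'p' at position 1
  'prxq' < 'ssw' since 'p' < 's' at position 1
  'ssw' < 'tktk' since 's' < 't' at position 1
  'tktk' < 'ynkbod' since 't' < 'y' at position 1
Chaining these comparisons gives the alphabetical order.
Final answer: ['anvx', 'azgibk', 'kpdbw', 'prxq', 'ssw', 'tktk', 'ynkbod']


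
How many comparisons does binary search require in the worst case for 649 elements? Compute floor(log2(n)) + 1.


Binary search halves the search space each step.
Maximum comparisons = floor(log2(649)) + 1
log2(649) = 9.3421
floor(log2(649)) = 9, so 9 + 1 = 10
Final answer: 10


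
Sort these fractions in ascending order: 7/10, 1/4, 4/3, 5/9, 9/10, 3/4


Convert to decimal for comparison:
  7/10 = 0.7
  1/4 = 0.25
  4/3 = 1.3333
  5/9 = 0.5556
  9/10 = 0.9
  3/4 = 0.75
Decimals in increasing order: 0.25 < 0.5556 < 0.7 < 0.75 < 0.9 < 1.3333
Writing each back as its fraction gives the sorted order.
Final answer: 1/4, 5/9, 7/10, 3/4, 9/10, 4/3


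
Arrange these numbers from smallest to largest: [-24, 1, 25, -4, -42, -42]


Original list: [-24, 1, 25, -4, -42, -42]
Repeatedly take the smallest remaining element:
  Remaining [-24, 1, 25, -4, -42, -42] -> smallest is -42
  Remaining [-24, 1, 25, -4, -42] -> smallest is -42
  Remaining [-24, 1, 25, -4] -> smallest is -24
  Remaining [1, 25, -4] -> smallest is -4
  Remaining [1, 25] -> smallest is 1
  Remaining [25] -> smallest is 25
Collecting the picks in order gives the sorted list.
Final answer: [-42, -42, -24, -4, 1, 25]


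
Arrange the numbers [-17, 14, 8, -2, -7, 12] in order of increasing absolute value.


Compute absolute values:
  |-17| = 17
  |14| = 14
  |8| = 8
  |-2| = 2
  |-7| = 7
  |12| = 12
Absolute values in increasing order: 2 < 7 < 8 < 12 < 14 < 17
Listing the original numbers in that order gives the answer.
Final answer: [-2, -7, 8, 12, 14, -17]


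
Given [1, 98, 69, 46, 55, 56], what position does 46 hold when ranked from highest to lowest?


Sort descending: [98, 69, 56, 55, 46, 1]
Find 46 in the sorted list.
46 is at position 5.
Final answer: 5


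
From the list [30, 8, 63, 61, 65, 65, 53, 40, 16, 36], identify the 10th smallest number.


Sort ascending: [8, 16, 30, 36, 40, 53, 61, 63, 65, 65]
The 10th element (1-indexed) is at index 9.
Value = 65
Final answer: 65


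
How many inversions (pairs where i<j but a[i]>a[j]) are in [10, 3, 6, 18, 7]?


For each element, count the later elements that are smaller than it:
  10 (index 0): smaller elements after it = [3, 6, 7] -> 3
  3 (index 1): smaller elements after it = [] -> 0
  6 (index 2): smaller elements after it = [] -> 0
  18 (index 3): smaller elements after it = [7] -> 1
Total inversions = 3 + 0 + 0 + 1 = 4
Final answer: 4


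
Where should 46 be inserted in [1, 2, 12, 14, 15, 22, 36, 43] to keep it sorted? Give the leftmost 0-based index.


List is sorted: [1, 2, 12, 14, 15, 22, 36, 43]
We need the leftmost position where 46 can be inserted, i.e. the first index whose element is >= 46 (or the end of the list if none is).
Binary search with low=0, high=8 (0-based indices):
  low=0, high=8, mid=4: a[4]=15 < 46, so low = 5
  low=5, high=8, mid=6: a[6]=36 < 46, so low = 7
  low=7, high=8, mid=7: a[7]=43 < 46, so low = 8
Now low = high = 8, so the insertion index is 8.
Final answer: 8


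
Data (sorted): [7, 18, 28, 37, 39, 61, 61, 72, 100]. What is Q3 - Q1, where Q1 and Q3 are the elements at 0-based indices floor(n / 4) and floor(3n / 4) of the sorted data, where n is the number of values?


The data has n = 9 elements.
Q1 index = floor(9 / 4) = floor(2.25) = 2; Q3 index = floor(3 * 9 / 4) = floor(6.75) = 6
Q1 = element at index 2 = 28
Q3 = element at index 6 = 61
IQR = 61 - 28 = 33
Final answer: 33


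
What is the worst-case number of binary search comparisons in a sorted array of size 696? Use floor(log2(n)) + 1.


Binary search halves the search space each step.
Maximum comparisons = floor(log2(696)) + 1
log2(696) = 9.4429
floor(log2(696)) = 9, so 9 + 1 = 10
Final answer: 10


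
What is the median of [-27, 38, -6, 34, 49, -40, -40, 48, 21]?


First, sort the list: [-40, -40, -27, -6, 21, 34, 38, 48, 49]
The list has 9 elements (odd count).
The middle index is 4 (0-based), and the element there is 21.
Final answer: 21


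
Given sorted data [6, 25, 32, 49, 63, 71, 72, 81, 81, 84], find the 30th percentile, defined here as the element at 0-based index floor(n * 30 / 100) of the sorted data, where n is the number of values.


The dataset has n = 10 elements.
Index = floor(10 * 30 / 100) = floor(300 / 100) = floor(3) = 3
Counting from index 0 in the sorted data, the element at index 3 is 49.
Final answer: 49


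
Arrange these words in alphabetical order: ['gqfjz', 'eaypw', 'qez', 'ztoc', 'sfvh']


Compare strings character by character (the first differing letter decides):
  'eaypw' < 'gqfjz' since 'e' < 'g' at position 1
  'gqfjz' < 'qez' since 'g' < 'q' at position 1
  'qez' < 'sfvh' since 'q' < 's' at position 1
  'sfvh' < 'ztoc' since 's' < 'z' at position 1
Chaining these comparisons gives the alphabetical order.
Final answer: ['eaypw', 'gqfjz', 'qez', 'sfvh', 'ztoc']


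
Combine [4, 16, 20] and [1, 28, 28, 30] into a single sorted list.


List A: [4, 16, 20]
List B: [1, 28, 28, 30]
Repeatedly compare the front elements and take the smaller:
  4 vs 1 -> take 1
  4 vs 28 -> take 4
  16 vs 28 -> take 16
  20 vs 28 -> take 20
  A is exhausted; append the rest of B: [28, 28, 30]
Final answer: [1, 4, 16, 20, 28, 28, 30]


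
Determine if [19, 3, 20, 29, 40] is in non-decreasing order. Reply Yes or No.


Check consecutive pairs:
  19 <= 3? False
  3 <= 20? True
  20 <= 29? True
  29 <= 40? True
1 consecutive pair(s) are out of order, so the list is not sorted.
Final answer: No


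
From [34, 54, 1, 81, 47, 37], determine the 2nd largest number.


Sort descending: [81, 54, 47, 37, 34, 1]
The 2nd element (1-indexed) is at index 1.
Value = 54
Final answer: 54


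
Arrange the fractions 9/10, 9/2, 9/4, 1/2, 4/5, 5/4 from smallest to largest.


Convert to decimal for comparison:
  9/10 = 0.9
  9/2 = 4.5
  9/4 = 2.25
  1/2 = 0.5
  4/5 = 0.8
  5/4 = 1.25
Decimals in increasing order: 0.5 < 0.8 < 0.9 < 1.25 < 2.25 < 4.5
Writing each back as its fraction gives the sorted order.
Final answer: 1/2, 4/5, 9/10, 5/4, 9/4, 9/2


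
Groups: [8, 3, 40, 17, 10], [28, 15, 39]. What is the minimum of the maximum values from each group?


Find max of each group:
  Group 1: [8, 3, 40, 17, 10] -> max = 40
  Group 2: [28, 15, 39] -> max = 39
Maxes: [40, 39]
Minimum of maxes = 39
Final answer: 39


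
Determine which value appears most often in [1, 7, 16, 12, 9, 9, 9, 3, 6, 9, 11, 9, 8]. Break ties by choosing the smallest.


Count the frequency of each value:
  1 appears 1 time(s)
  3 appears 1 time(s)
  6 appears 1 time(s)
  7 appears 1 time(s)
  8 appears 1 time(s)
  9 appears 5 time(s)
  11 appears 1 time(s)
  12 appears 1 time(s)
  16 appears 1 time(s)
Maximum frequency is 5.
Only 9 reaches that frequency, so it is the mode.
Final answer: 9


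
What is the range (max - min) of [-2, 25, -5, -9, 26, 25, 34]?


Maximum value: 34
Minimum value: -9
Range = 34 - (-9) = 43
Final answer: 43


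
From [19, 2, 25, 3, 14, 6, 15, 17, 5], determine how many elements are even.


Check each element:
  19 is odd
  2 is even
  25 is odd
  3 is odd
  14 is even
  6 is even
  15 is odd
  17 is odd
  5 is odd
Evens: [2, 14, 6]
Count of evens = 3
Final answer: 3


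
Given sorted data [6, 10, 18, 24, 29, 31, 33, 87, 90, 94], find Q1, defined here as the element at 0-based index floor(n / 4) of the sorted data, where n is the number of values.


The list has n = 10 elements.
Q1 index = floor(10 / 4) = floor(2.5) = 2
Counting from index 0 in the sorted data, the element at index 2 is 18.
Final answer: 18


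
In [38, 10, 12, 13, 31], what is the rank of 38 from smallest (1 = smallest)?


Sort ascending: [10, 12, 13, 31, 38]
Find 38 in the sorted list.
38 is at position 5 (1-indexed).
Final answer: 5


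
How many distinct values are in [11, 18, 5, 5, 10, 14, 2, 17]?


List all unique values:
Distinct values: [2, 5, 10, 11, 14, 17, 18]
Count = 7
Final answer: 7


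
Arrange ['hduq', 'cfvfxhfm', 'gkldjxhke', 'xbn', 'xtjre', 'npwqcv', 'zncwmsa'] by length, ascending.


Compute lengths:
  'hduq' has length 4
  'cfvfxhfm' has length 8
  'gkldjxhke' has length 9
  'xbn' has length 3
  'xtjre' has length 5
  'npwqcv' has length 6
  'zncwmsa' has length 7
Lengths in increasing order: 3 < 4 < 5 < 6 < 7 < 8 < 9
Listing the words in that order gives the answer.
Final answer: ['xbn', 'hduq', 'xtjre', 'npwqcv', 'zncwmsa', 'cfvfxhfm', 'gkldjxhke']


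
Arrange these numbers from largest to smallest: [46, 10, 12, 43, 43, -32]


Original list: [46, 10, 12, 43, 43, -32]
Repeatedly take the largest remaining element:
  Remaining [46, 10, 12, 43, 43, -32] -> largest is 46
  Remaining [10, 12, 43, 43, -32] -> largest is 43
  Remaining [10, 12, 43, -32] -> largest is 43
  Remaining [10, 12, -32] -> largest is 12
  Remaining [10, -32] -> largest is 10
  Remaining [-32] -> largest is -32
Collecting the picks in order gives the descending list.
Final answer: [46, 43, 43, 12, 10, -32]


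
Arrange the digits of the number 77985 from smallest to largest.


The number 77985 has digits: 7, 7, 9, 8, 5
Sorted: 5, 7, 7, 8, 9
Joining the sorted digits gives the result.
Final answer: 57789


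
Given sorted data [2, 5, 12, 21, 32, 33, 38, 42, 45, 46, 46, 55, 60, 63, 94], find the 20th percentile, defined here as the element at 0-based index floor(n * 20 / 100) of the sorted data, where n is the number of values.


The dataset has n = 15 elements.
Index = floor(15 * 20 / 100) = floor(300 / 100) = floor(3) = 3
Counting from index 0 in the sorted data, the element at index 3 is 21.
Final answer: 21


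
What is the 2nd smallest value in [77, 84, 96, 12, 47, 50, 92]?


Sort ascending: [12, 47, 50, 77, 84, 92, 96]
The 2nd element (1-indexed) is at index 1.
Value = 47
Final answer: 47


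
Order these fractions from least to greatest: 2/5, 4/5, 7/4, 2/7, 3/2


Convert to decimal for comparison:
  2/5 = 0.4
  4/5 = 0.8
  7/4 = 1.75
  2/7 = 0.2857
  3/2 = 1.5
Decimals in increasing order: 0.2857 < 0.4 < 0.8 < 1.5 < 1.75
Writing each back as its fraction gives the sorted order.
Final answer: 2/7, 2/5, 4/5, 3/2, 7/4


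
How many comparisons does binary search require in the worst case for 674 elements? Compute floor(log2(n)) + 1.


Binary search halves the search space each step.
Maximum comparisons = floor(log2(674)) + 1
log2(674) = 9.3966
floor(log2(674)) = 9, so 9 + 1 = 10
Final answer: 10


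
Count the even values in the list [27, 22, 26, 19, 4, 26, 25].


Check each element:
  27 is odd
  22 is even
  26 is even
  19 is odd
  4 is even
  26 is even
  25 is odd
Evens: [22, 26, 4, 26]
Count of evens = 4
Final answer: 4


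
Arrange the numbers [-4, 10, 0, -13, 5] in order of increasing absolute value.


Compute absolute values:
  |-4| = 4
  |10| = 10
  |0| = 0
  |-13| = 13
  |5| = 5
Absolute values in increasing order: 0 < 4 < 5 < 10 < 13
Listing the original numbers in that order gives the answer.
Final answer: [0, -4, 5, 10, -13]


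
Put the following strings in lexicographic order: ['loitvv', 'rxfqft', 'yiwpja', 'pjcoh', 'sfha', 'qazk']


Compare strings character by character (the first differing letter decides):
  'loitvv' < 'pjcoh' since 'l' < 'p' at position 1
  'pjcoh' < 'qazk' since 'p' < 'q' at position 1
  'qazk' < 'rxfqft' since 'q' < 'r' at position 1
  'rxfqft' < 'sfha' since 'r' < 's' at position 1
  'sfha' < 'yiwpja' since 's' < 'y' at position 1
Chaining these comparisons gives the alphabetical order.
Final answer: ['loitvv', 'pjcoh', 'qazk', 'rxfqft', 'sfha', 'yiwpja']


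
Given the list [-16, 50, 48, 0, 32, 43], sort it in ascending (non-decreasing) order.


Original list: [-16, 50, 48, 0, 32, 43]
Repeatedly take the smallest remaining element:
  Remaining [-16, 50, 48, 0, 32, 43] -> smallest is -16
  Remaining [50, 48, 0, 32, 43] -> smallest is 0
  Remaining [50, 48, 32, 43] -> smallest is 32
  Remaining [50, 48, 43] -> smallest is 43
  Remaining [50, 48] -> smallest is 48
  Remaining [50] -> smallest is 50
Collecting the picks in order gives the sorted list.
Final answer: [-16, 0, 32, 43, 48, 50]


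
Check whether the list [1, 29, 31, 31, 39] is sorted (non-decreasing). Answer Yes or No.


Check consecutive pairs:
  1 <= 29? True
  29 <= 31? True
  31 <= 31? True
  31 <= 39? True
Every consecutive pair is in order, so the list is non-decreasing.
Final answer: Yes


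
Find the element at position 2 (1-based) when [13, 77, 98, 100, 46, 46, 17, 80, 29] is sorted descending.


Sort descending: [100, 98, 80, 77, 46, 46, 29, 17, 13]
The 2nd element (1-indexed) is at index 1.
Value = 98
Final answer: 98


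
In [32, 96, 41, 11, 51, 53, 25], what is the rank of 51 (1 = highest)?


Sort descending: [96, 53, 51, 41, 32, 25, 11]
Find 51 in the sorted list.
51 is at position 3.
Final answer: 3


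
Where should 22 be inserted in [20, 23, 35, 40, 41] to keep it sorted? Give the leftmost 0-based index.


List is sorted: [20, 23, 35, 40, 41]
We need the leftmost position where 22 can be inserted, i.e. the first index whose element is >= 22 (or the end of the list if none is).
Binary search with low=0, high=5 (0-based indices):
  low=0, high=5, mid=2: a[2]=35 >= 22, so high = 2
  low=0, high=2, mid=1: a[1]=23 >= 22, so high = 1
  low=0, high=1, mid=0: a[0]=20 < 22, so low = 1
Now low = high = 1, so the insertion index is 1.
Final answer: 1


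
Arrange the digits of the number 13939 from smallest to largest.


The number 13939 has digits: 1, 3, 9, 3, 9
Sorted: 1, 3, 3, 9, 9
Joining the sorted digits gives the result.
Final answer: 13399


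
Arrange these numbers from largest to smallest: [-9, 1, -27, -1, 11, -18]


Original list: [-9, 1, -27, -1, 11, -18]
Repeatedly take the largest remaining element:
  Remaining [-9, 1, -27, -1, 11, -18] -> largest is 11
  Remaining [-9, 1, -27, -1, -18] -> largest is 1
  Remaining [-9, -27, -1, -18] -> largest is -1
  Remaining [-9, -27, -18] -> largest is -9
  Remaining [-27, -18] -> largest is -18
  Remaining [-27] -> largest is -27
Collecting the picks in order gives the descending list.
Final answer: [11, 1, -1, -9, -18, -27]


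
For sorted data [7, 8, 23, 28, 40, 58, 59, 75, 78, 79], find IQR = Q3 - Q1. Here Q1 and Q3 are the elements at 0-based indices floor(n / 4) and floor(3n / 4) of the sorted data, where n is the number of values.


The data has n = 10 elements.
Q1 index = floor(10 / 4) = floor(2.5) = 2; Q3 index = floor(3 * 10 / 4) = floor(7.5) = 7
Q1 = element at index 2 = 23
Q3 = element at index 7 = 75
IQR = 75 - 23 = 52
Final answer: 52


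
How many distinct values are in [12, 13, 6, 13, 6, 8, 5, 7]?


List all unique values:
Distinct values: [5, 6, 7, 8, 12, 13]
Count = 6
Final answer: 6


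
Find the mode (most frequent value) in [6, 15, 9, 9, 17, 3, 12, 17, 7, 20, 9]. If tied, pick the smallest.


Count the frequency of each value:
  3 appears 1 time(s)
  6 appears 1 time(s)
  7 appears 1 time(s)
  9 appears 3 time(s)
  12 appears 1 time(s)
  15 appears 1 time(s)
  17 appears 2 time(s)
  20 appears 1 time(s)
Maximum frequency is 3.
Only 9 reaches that frequency, so it is the mode.
Final answer: 9
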